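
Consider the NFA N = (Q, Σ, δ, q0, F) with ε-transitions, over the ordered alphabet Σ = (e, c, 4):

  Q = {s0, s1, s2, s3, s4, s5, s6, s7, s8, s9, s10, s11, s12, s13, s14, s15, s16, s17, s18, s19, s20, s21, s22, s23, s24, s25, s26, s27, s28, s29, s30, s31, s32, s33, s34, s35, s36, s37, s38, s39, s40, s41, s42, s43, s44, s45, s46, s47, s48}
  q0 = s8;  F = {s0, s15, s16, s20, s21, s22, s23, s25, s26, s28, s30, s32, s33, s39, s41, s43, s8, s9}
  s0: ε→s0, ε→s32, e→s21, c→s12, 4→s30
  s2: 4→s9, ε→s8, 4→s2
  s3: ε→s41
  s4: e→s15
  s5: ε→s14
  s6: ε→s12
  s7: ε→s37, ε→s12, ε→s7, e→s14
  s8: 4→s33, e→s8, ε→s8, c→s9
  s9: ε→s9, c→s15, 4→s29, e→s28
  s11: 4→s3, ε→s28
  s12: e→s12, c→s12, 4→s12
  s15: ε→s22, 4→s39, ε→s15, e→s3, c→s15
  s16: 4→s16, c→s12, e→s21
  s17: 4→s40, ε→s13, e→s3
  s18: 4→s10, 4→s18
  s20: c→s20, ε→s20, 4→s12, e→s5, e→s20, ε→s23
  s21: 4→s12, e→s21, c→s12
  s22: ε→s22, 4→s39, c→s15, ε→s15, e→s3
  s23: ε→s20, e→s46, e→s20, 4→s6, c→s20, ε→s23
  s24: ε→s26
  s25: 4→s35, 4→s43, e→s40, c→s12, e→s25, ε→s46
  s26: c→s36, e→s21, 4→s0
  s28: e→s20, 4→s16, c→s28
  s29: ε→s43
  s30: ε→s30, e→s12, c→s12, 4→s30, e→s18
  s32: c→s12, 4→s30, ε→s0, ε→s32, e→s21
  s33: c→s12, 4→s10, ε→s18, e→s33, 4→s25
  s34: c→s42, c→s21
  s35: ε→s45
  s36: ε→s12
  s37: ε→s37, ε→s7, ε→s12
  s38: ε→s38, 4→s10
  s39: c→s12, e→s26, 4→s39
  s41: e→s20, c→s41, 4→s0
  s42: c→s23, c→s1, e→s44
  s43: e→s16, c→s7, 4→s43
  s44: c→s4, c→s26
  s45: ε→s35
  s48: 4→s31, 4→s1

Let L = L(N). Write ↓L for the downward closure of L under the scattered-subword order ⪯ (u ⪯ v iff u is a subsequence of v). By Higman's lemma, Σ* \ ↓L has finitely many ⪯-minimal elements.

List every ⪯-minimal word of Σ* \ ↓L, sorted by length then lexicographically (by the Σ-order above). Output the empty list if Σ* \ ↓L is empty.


|Q|=49, |F|=18, |δ|=117 (35 ε).
min D↑ (16 st, q0=0, F={6}): 0:e→0,c→1,4→2 1:e→3,c→4,4→5 2:e→2,c→6,4→7 3:e→8,c→3,4→9 4:e→10,c→4,4→11 5:e→9,c→6,4→5 6:e→6,c→6,4→6 7:e→7,c→6,4→5 8:e→8,c→8,4→6 9:e→12,c→6,4→9 10:e→8,c→10,4→13 11:e→14,c→6,4→11 12:e→12,c→6,4→6 13:e→12,c→6,4→15 14:e→12,c→6,4→13 15:e→6,c→6,4→15 (ε-aug+det+¬).
'4c': N↓-sim [33, 23, 5] end={s12,s14,s36,s37,s7} — reject; 2/2 del acc.
'cee4': N↓-sim [33, 27, 19, 10, 4] end={s10,s12,s18,s6} rej; 4/4 del acc.
'cce44e': |S_i|=[33, 27, 24, 17, 8, 4, 3] end={s10,s12,s18} ∉↓L; 6/6 del acc.
'444ee4': N↓-sim [33, 23, 20, 17, 11, 4, 3] end={s10,s12,s18} — reject; 6/6 deletions ∈↓L.
4 obstructions.

Antichain: [4c, cee4, cce44e, 444ee4].


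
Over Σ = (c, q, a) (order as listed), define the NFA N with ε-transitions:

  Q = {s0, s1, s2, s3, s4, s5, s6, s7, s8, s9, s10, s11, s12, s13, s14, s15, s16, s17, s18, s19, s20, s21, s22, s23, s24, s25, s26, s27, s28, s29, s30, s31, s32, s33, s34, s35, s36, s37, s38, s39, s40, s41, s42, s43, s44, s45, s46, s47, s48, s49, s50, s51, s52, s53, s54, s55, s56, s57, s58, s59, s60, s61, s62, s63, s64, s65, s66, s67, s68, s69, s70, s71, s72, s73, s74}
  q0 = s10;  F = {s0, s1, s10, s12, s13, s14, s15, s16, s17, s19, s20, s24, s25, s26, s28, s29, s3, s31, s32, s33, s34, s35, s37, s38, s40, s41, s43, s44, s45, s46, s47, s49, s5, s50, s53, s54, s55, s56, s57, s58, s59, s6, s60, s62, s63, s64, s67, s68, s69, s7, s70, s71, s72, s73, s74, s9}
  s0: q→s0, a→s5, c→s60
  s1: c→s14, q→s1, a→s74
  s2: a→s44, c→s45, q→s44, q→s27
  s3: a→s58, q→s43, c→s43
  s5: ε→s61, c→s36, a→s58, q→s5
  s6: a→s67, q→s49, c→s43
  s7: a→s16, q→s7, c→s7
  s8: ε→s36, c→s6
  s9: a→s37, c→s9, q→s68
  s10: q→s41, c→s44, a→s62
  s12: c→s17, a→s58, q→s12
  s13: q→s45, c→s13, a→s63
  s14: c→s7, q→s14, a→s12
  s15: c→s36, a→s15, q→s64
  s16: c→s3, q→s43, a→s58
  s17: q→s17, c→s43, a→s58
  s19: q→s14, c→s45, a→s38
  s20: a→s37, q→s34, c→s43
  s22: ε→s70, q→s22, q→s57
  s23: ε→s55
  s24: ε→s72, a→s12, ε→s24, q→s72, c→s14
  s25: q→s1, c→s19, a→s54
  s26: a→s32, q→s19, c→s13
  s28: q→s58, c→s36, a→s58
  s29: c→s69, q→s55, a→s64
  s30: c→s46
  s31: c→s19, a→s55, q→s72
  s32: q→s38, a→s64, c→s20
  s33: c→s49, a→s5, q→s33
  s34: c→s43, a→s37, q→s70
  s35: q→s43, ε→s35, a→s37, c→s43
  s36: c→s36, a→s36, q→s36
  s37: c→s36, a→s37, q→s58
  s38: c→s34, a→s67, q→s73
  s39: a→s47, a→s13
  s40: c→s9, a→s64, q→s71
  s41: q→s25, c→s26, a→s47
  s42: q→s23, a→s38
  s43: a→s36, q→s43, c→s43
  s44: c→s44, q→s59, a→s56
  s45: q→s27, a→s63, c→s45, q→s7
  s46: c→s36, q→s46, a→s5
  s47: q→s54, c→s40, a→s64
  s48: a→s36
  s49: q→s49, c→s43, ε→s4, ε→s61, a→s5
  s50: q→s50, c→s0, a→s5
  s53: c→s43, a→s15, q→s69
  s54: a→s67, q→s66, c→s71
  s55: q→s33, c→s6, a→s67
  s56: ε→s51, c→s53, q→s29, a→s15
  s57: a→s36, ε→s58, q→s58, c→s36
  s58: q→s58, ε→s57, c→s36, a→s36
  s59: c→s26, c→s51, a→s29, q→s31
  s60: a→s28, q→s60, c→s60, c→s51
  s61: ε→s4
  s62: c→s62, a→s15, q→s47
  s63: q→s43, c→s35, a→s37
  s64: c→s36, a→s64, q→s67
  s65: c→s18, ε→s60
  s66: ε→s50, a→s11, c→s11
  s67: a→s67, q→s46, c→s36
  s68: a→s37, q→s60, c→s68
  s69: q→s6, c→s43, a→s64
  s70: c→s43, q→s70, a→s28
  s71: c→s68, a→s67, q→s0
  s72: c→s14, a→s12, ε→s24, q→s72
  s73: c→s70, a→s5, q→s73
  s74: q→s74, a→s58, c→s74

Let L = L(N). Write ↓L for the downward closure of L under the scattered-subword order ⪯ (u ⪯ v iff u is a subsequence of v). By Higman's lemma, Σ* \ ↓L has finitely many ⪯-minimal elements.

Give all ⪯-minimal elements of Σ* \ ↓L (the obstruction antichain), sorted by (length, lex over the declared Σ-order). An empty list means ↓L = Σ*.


A = [aac, cacca, qccaqa, qqqaaa].

|Q|=75, |F|=56, |δ|=206 (16 ε).
min D↑ (55 st, q0=0, F={20}): 0:c→1,q→2,a→3 1:c→1,q→4,a→5 2:c→6,q→7,a→8 3:c→3,q→8,a→9 4:c→6,q→10,a→11 5:c→12,q→11,a→9 6:c→13,q→14,a→15 7:c→14,q→16,a→17 8:c→18,q→17,a→19 9:c→20,q→19,a→9 10:c→14,q→21,a→22 11:c→23,q→22,a→19 12:c→24,q→23,a→9 13:c→13,q→25,a→26 14:c→25,q→27,a→28 15:c→29,q→28,a→19 16:c→27,q→16,a→30 17:c→31,q→32,a→33 18:c→34,q→31,a→19 19:c→20,q→33,a→19 20:c→20,q→20,a→20 21:c→27,q→21,a→35 22:c→36,q→37,a→33 23:c→24,q→36,a→19 24:c→24,q→24,a→20 25:c→25,q→38,a→26 26:c→39,q→24,a→40 27:c→38,q→27,a→35 28:c→41,q→42,a→33 29:c→24,q→41,a→40 30:c→30,q→30,a→43 31:c→44,q→45,a→33 32:c→45,q→32,a→46 33:c→20,q→47,a→33 34:c→34,q→44,a→40 35:c→48,q→35,a→43 36:c→24,q→49,a→33 37:c→49,q→37,a→46 38:c→38,q→38,a→50 39:c→24,q→24,a→40 40:c→20,q→43,a→40 41:c→24,q→51,a→40 42:c→51,q→42,a→46 43:c→20,q→43,a→20 44:c→44,q→52,a→40 45:c→52,q→45,a→46 46:c→20,q→46,a→43 47:c→20,q→47,a→46 48:c→24,q→48,a→43 49:c→24,q→49,a→46 50:c→53,q→24,a→43 51:c→24,q→51,a→54 52:c→52,q→52,a→54 53:c→24,q→24,a→43 54:c→20,q→43,a→43 [Hopcroft].
'aac': run [63, 47, 13, 1] end={s36} rej; 3/3 del acc.
'cacca': run [63, 59, 35, 23, 2, 1] end={s36} rej; 5/5 deletions ∈↓L.
'qccaqa': run [63, 57, 43, 23, 10, 4, 1] end={s36} rej; 6/6 del acc.
'qqqaaa': |S_i|=[63, 57, 45, 30, 14, 3, 1] end={s36} rej; 6/6 del acc.
4 words, ⪯-incomp.


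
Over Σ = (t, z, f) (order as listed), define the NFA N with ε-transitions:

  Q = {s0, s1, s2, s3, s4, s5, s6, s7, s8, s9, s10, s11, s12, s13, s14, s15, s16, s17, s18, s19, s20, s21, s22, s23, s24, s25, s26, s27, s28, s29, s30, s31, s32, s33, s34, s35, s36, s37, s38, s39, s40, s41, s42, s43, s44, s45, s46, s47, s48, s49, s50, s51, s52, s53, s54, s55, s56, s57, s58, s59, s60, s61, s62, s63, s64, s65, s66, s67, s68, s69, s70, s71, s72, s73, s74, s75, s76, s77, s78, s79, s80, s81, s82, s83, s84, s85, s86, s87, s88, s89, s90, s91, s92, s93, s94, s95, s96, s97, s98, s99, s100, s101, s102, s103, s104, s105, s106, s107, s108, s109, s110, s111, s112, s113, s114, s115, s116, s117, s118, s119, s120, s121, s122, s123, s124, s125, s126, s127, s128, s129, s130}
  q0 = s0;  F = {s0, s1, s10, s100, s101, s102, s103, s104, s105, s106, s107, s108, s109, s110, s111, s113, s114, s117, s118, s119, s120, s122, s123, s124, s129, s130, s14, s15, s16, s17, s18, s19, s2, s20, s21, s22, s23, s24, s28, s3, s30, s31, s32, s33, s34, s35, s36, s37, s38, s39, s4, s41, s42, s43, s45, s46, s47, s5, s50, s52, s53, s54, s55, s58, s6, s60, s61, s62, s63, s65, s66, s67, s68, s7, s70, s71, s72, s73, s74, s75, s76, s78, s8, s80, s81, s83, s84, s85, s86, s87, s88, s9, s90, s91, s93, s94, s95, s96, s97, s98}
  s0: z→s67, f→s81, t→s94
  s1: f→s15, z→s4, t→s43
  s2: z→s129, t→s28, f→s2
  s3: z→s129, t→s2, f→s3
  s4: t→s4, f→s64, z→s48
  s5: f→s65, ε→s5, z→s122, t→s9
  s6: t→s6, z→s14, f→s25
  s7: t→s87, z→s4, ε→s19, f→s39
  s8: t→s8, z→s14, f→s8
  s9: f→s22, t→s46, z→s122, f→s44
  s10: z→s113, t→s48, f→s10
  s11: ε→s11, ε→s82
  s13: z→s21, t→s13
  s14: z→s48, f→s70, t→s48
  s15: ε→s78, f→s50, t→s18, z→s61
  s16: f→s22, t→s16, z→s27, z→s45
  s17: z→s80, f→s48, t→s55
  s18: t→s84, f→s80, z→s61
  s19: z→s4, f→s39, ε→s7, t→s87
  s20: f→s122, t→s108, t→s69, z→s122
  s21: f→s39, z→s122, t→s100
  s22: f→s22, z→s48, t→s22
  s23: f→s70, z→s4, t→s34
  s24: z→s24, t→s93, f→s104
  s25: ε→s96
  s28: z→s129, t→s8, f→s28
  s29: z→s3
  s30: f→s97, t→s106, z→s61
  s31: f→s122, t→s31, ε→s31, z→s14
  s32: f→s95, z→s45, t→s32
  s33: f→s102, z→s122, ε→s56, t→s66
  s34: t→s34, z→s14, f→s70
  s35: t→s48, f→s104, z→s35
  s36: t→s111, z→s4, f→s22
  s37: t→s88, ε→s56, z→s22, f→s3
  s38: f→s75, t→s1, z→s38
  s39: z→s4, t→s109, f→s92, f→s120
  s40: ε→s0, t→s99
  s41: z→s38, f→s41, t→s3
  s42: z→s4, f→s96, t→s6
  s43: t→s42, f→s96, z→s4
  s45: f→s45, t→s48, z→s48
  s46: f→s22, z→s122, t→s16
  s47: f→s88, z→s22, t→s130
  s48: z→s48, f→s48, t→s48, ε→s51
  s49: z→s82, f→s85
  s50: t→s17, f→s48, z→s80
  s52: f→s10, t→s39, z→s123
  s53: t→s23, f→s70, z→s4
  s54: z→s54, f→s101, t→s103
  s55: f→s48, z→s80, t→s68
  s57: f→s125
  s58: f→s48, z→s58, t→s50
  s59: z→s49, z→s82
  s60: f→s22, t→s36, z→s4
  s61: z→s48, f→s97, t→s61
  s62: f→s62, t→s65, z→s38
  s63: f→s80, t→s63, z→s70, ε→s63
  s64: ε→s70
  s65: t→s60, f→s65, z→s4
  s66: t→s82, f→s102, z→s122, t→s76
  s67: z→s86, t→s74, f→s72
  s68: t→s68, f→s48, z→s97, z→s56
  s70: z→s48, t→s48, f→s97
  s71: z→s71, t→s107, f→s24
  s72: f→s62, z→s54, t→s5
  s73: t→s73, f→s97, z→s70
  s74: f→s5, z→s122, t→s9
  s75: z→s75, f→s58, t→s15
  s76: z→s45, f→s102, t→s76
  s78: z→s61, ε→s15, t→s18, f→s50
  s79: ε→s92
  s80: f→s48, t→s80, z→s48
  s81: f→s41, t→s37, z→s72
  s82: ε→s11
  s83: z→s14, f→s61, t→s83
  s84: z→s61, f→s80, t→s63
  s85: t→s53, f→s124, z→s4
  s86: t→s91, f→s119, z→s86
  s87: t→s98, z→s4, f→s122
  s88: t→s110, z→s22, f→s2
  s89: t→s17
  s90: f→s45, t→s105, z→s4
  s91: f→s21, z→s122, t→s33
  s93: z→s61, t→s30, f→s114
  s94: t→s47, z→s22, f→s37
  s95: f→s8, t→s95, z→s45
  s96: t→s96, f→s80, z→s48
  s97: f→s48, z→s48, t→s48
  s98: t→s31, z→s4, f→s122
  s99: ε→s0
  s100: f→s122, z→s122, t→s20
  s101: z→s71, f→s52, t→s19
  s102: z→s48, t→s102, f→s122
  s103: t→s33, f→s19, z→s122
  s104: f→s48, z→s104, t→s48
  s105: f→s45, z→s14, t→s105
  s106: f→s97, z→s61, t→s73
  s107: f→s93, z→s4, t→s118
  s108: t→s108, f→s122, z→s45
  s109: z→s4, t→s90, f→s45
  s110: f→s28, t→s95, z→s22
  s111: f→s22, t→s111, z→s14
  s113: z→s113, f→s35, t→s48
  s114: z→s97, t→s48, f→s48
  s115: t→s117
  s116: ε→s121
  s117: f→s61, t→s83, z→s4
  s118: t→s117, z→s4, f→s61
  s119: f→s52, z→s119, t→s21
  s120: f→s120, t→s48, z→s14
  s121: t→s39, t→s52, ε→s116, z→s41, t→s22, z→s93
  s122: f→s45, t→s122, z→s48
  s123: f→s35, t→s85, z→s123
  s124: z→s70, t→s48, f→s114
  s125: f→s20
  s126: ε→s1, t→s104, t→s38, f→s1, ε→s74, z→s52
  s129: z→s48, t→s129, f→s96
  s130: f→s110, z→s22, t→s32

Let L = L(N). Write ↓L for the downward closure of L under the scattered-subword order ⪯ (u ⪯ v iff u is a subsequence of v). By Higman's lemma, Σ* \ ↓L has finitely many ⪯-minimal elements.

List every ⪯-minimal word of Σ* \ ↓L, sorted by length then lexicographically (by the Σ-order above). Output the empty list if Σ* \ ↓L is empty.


|Q|=131, |F|=100, |δ|=352 (22 ε).
min D↑ (99 st, q0=0, F={13}): 0:t→1,z→2,f→3 1:t→4,z→5,f→6 2:t→7,z→8,f→9 3:t→6,z→9,f→10 4:t→11,z→5,f→12 5:t→5,z→13,f→5 6:t→12,z→5,f→14 7:t→15,z→16,f→17 8:t→18,z→8,f→19 9:t→17,z→20,f→21 10:t→14,z→22,f→10 11:t→23,z→5,f→24 12:t→24,z→5,f→25 13:t→13,z→13,f→13 14:t→25,z→26,f→14 15:t→27,z→16,f→5 16:t→16,z→13,f→28 17:t→15,z→16,f→29 18:t→30,z→16,f→31 19:t→31,z→19,f→32 20:t→33,z→20,f→34 21:t→29,z→22,f→21 22:t→35,z→22,f→36 23:t→23,z→28,f→37 24:t→37,z→5,f→38 25:t→38,z→26,f→25 26:t→26,z→13,f→39 27:t→40,z→16,f→5 28:t→13,z→13,f→28 29:t→41,z→42,f→29 30:t→43,z→16,f→44 31:t→45,z→16,f→46 32:t→46,z→47,f→48 33:t→30,z→16,f→49 34:t→49,z→50,f→32 35:t→51,z→42,f→52 36:t→52,z→36,f→53 37:t→37,z→28,f→54 38:t→54,z→26,f→38 39:t→39,z→13,f→55 40:t→40,z→28,f→5 41:t→56,z→42,f→5 42:t→42,z→13,f→57 43:t→58,z→16,f→44 44:t→44,z→13,f→16 45:t→59,z→16,f→16 46:t→60,z→42,f→61 47:t→62,z→47,f→63 48:t→13,z→64,f→48 49:t→65,z→42,f→46 50:t→66,z→50,f→67 51:t→68,z→42,f→39 52:t→69,z→70,f→71 53:t→71,z→53,f→13 54:t→54,z→72,f→54 55:t→55,z→13,f→13 56:t→73,z→42,f→5 57:t→13,z→13,f→74 58:t→58,z→28,f→44 59:t→75,z→16,f→16 60:t→76,z→42,f→28 61:t→13,z→72,f→61 62:t→77,z→42,f→78 63:t→13,z→63,f→79 64:t→13,z→64,f→63 65:t→80,z→42,f→16 66:t→81,z→42,f→82 67:t→82,z→67,f→79 68:t→83,z→42,f→39 69:t→84,z→70,f→55 70:t→70,z→13,f→74 71:t→85,z→55,f→13 72:t→13,z→13,f→57 73:t→73,z→72,f→5 74:t→13,z→13,f→13 75:t→75,z→28,f→16 76:t→86,z→42,f→28 77:t→87,z→42,f→57 78:t→13,z→57,f→88 79:t→13,z→79,f→13 80:t→89,z→42,f→16 81:t→90,z→42,f→70 82:t→91,z→70,f→88 83:t→83,z→72,f→39 84:t→92,z→70,f→55 85:t→93,z→55,f→13 86:t→86,z→72,f→28 87:t→94,z→42,f→57 88:t→13,z→74,f→13 89:t→89,z→72,f→16 90:t→95,z→42,f→70 91:t→96,z→70,f→74 92:t→92,z→57,f→55 93:t→97,z→55,f→13 94:t→94,z→72,f→57 95:t→95,z→72,f→70 96:t→98,z→70,f→74 97:t→97,z→74,f→13 98:t→98,z→57,f→74.
'tzz': |S_i|=[111, 90, 16, 2] end={s48,s51} rej; 3/3 single-dels accept.
'zttfz': |S_i|=[111, 96, 78, 58, 14, 2] end={s48,s51} rej; 5/5 single-dels accept.
'ztzft': run [111, 96, 78, 13, 6, 2] end={s48,s51} rej; 5/5 del acc.
'ttttzt': N↓-sim [111, 90, 67, 51, 36, 8, 2] end={s48,s51} rej; 6/6 deletions ∈↓L.
'zzffft': |S_i|=[111, 96, 81, 66, 40, 15, 2] end={s48,s51} ∉↓L; 6/6 del acc.
'ffzfff': N↓-sim [111, 102, 78, 49, 30, 12, 2] end={s48,s51} — reject; 6/6 del acc.
6 minimals (antichain).

Antichain: [tzz, zttfz, ztzft, ttttzt, zzffft, ffzfff].


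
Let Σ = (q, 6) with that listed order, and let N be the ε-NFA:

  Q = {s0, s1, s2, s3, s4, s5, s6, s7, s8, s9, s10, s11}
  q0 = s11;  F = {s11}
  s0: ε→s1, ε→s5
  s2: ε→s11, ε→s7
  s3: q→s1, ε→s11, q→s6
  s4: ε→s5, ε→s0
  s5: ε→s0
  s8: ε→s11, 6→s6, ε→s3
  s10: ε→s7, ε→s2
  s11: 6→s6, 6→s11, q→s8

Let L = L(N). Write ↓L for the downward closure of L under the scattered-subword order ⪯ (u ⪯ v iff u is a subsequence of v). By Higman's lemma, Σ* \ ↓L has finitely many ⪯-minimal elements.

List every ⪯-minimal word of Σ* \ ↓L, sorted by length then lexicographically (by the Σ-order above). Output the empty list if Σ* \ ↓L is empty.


min(Σ*\↓L) = [].

|Q|=12, |F|=1, |δ|=18 (12 ε).
min D↑ (1 st, q0=0, F={}): 0:q→0,6→0 (ε-aug+det+¬).
L(D↑) = ∅ ⇒ ↓L = Σ*.


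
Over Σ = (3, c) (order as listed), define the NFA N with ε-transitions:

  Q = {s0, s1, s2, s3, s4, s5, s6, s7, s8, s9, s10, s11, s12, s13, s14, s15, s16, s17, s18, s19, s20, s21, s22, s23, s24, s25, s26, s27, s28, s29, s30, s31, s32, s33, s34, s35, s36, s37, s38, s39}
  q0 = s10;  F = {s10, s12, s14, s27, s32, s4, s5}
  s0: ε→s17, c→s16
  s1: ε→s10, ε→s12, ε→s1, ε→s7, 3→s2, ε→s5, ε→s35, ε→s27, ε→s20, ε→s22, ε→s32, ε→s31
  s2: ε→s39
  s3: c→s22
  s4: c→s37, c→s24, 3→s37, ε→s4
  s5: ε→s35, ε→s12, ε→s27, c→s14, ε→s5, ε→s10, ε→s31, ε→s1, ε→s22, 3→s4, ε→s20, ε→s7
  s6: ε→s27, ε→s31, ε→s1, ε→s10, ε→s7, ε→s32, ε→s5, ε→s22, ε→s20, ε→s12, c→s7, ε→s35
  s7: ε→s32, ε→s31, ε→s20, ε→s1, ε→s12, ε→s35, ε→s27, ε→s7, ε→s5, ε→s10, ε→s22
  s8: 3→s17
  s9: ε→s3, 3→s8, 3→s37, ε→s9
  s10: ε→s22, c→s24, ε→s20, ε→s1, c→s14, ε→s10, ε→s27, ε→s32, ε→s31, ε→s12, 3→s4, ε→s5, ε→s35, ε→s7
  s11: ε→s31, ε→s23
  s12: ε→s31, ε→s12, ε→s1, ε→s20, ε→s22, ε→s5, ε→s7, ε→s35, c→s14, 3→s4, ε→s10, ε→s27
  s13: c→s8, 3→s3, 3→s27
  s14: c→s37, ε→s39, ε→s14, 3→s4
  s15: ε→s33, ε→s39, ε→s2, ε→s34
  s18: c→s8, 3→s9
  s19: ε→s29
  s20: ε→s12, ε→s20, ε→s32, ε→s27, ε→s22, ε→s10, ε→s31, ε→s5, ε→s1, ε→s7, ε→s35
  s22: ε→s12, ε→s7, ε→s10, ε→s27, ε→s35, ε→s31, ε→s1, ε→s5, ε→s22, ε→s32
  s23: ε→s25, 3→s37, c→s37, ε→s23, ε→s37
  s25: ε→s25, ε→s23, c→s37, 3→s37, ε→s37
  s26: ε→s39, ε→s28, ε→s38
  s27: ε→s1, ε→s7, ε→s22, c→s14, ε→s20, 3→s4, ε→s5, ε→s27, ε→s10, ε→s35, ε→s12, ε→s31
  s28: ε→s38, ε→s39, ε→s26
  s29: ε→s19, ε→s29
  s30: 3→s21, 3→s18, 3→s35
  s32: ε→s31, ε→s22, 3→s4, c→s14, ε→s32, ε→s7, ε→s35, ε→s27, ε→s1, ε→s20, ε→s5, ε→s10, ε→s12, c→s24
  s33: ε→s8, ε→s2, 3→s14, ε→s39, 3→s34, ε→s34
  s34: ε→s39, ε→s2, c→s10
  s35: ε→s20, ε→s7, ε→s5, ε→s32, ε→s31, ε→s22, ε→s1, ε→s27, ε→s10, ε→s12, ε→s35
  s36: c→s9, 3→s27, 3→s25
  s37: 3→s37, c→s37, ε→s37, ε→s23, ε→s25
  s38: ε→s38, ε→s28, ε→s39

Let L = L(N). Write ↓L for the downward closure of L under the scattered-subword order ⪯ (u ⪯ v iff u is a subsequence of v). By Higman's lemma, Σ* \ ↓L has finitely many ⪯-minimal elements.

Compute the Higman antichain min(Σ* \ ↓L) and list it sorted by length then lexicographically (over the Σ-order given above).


Antichain: [33, 3c, cc].

|Q|=40, |F|=7, |δ|=201 (157 ε).
min D↑ (4 st, q0=0, F={3}): 0:3→1,c→2 1:3→3,c→3 2:3→1,c→3 3:3→3,c→3 (ε-aug+det+¬).
'33': |S_i|=[19, 7, 3] end={s23,s25,s37} rej; 2/2 deletions ∈↓L.
'3c': run [19, 7, 4] end={s23,s24,s25,s37} ∉↓L; 2/2 deletions ∈↓L.
'cc': N↓-sim [19, 7, 4] end={s23,s24,s25,s37} — reject; 2/2 del acc.
3 minimals (antichain).


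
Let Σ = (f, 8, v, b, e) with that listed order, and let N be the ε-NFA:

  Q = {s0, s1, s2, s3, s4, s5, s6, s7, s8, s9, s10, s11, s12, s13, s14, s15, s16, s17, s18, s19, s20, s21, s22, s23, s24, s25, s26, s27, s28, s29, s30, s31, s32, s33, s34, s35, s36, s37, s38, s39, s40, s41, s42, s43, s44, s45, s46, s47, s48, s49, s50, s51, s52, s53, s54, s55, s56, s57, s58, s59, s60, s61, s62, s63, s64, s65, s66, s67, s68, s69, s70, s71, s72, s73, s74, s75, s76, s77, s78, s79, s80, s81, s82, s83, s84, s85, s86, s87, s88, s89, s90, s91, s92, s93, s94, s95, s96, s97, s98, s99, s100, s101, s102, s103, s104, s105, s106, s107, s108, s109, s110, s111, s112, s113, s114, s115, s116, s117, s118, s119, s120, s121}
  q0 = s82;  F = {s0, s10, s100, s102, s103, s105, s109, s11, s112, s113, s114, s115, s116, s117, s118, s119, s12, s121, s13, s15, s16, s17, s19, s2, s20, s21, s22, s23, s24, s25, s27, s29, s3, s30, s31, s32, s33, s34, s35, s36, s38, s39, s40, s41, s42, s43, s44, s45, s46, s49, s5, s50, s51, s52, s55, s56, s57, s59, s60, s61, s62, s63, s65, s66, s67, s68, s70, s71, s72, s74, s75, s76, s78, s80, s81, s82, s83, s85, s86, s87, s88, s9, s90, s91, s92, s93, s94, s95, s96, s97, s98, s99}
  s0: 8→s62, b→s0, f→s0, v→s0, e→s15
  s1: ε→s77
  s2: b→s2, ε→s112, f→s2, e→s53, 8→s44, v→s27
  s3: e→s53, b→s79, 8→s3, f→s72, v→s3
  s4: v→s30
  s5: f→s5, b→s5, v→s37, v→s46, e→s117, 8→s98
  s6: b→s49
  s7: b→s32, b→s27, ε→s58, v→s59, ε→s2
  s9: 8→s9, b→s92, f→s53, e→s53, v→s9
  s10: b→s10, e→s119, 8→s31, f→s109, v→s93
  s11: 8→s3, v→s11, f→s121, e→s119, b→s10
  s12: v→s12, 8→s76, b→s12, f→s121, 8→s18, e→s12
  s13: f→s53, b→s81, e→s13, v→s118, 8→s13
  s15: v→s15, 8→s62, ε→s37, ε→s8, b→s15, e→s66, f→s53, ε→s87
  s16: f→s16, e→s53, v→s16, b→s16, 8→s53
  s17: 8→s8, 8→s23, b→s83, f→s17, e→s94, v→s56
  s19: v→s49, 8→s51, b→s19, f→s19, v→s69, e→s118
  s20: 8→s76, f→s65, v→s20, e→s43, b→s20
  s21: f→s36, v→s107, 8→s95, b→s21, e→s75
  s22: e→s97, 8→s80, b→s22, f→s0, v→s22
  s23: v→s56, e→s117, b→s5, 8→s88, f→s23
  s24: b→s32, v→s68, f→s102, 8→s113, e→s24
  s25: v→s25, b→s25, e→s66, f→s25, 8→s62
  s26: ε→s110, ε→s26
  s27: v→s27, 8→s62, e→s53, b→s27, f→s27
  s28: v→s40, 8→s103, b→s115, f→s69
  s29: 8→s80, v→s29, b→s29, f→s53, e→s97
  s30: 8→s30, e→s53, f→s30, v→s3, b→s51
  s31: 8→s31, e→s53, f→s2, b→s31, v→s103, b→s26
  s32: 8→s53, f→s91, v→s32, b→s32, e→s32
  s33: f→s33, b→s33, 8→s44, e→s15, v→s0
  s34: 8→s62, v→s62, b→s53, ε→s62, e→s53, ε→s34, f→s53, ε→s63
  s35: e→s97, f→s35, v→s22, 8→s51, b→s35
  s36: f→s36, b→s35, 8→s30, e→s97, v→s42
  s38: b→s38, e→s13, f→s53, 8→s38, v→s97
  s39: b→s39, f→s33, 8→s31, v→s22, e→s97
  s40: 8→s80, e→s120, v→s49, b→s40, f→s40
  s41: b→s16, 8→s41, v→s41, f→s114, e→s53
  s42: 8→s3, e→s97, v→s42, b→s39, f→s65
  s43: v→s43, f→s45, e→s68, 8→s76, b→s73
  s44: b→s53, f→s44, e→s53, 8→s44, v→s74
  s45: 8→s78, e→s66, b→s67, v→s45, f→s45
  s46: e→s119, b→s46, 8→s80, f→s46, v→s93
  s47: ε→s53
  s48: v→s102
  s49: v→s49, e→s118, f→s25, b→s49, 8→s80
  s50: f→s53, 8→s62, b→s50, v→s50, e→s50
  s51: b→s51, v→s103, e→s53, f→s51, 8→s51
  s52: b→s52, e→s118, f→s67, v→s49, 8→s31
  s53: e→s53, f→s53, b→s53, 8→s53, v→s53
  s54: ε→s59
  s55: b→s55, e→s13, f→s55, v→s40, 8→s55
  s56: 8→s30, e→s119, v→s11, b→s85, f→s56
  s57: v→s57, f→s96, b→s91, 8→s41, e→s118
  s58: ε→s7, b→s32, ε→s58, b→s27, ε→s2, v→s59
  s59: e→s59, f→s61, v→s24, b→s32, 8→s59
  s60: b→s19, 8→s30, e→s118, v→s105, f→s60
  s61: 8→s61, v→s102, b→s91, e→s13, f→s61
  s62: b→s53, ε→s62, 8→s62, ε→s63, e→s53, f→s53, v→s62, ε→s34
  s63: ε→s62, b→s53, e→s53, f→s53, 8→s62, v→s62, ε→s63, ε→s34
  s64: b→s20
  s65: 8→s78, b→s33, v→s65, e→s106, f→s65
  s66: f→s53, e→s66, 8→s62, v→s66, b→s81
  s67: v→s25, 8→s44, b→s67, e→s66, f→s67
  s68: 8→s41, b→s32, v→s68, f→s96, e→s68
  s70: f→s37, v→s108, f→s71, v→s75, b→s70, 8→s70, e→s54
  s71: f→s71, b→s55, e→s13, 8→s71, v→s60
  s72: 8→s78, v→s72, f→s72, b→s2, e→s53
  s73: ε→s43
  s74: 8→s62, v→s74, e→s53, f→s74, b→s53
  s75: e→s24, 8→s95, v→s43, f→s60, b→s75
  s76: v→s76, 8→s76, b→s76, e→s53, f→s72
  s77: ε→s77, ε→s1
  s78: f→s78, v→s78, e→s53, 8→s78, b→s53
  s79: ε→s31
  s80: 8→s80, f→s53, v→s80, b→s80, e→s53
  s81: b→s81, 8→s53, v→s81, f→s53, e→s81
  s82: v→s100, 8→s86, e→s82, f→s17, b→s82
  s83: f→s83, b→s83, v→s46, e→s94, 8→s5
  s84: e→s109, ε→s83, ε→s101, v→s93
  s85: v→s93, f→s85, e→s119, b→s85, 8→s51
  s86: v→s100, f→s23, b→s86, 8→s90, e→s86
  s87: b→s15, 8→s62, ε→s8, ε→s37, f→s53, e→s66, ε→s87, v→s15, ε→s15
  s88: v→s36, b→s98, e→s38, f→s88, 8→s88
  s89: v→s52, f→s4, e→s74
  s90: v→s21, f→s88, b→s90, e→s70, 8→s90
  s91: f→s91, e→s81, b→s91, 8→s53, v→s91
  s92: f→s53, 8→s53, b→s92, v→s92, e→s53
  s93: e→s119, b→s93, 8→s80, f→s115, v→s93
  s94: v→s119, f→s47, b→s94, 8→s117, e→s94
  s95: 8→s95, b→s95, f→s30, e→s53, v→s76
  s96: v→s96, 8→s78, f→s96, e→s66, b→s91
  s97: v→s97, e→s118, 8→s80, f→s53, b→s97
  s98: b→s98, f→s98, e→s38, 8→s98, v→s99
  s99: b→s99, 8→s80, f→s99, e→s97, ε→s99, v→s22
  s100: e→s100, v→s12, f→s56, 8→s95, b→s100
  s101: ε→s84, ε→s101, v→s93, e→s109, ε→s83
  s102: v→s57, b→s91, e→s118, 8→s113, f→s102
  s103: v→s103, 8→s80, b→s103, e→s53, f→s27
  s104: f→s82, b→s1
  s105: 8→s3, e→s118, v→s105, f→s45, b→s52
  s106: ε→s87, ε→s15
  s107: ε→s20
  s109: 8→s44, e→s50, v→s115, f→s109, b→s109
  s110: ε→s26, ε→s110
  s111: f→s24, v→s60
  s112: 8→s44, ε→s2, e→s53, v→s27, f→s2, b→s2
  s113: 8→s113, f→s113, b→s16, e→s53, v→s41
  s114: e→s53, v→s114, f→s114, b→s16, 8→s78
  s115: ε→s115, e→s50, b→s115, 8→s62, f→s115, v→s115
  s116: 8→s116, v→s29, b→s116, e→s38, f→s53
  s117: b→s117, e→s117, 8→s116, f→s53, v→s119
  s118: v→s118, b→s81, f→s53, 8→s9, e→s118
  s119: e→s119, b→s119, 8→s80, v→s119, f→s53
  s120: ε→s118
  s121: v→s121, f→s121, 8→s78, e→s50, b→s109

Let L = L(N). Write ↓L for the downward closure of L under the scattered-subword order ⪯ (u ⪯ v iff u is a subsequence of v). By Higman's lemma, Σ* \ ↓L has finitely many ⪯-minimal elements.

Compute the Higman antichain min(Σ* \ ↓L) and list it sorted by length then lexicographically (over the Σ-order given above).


|Q|=122, |F|=92, |δ|=542 (45 ε).
min D↑ (89 st, q0=0, F={19}): 0:f→1,8→2,v→3,b→0,e→0 1:f→1,8→4,v→5,b→6,e→7 2:f→4,8→8,v→3,b→2,e→2 3:f→5,8→9,v→10,b→3,e→3 4:f→4,8→11,v→5,b→12,e→13 5:f→5,8→14,v→15,b→16,e→17 6:f→6,8→12,v→18,b→6,e→7 7:f→19,8→13,v→17,b→7,e→7 8:f→11,8→8,v→20,b→8,e→21 9:f→14,8→9,v→22,b→9,e→19 10:f→23,8→22,v→10,b→10,e→10 11:f→11,8→11,v→24,b→25,e→26 12:f→12,8→25,v→18,b→12,e→13 13:f→19,8→27,v→17,b→13,e→13 14:f→14,8→14,v→28,b→29,e→19 15:f→23,8→28,v→15,b→30,e→17 16:f→16,8→29,v→31,b→16,e→17 17:f→19,8→32,v→17,b→17,e→17 18:f→18,8→32,v→31,b→18,e→17 19:f→19,8→19,v→19,b→19,e→19 20:f→24,8→9,v→33,b→20,e→34 21:f→35,8→21,v→34,b→21,e→36 22:f→37,8→22,v→22,b→22,e→19 23:f→23,8→38,v→23,b→39,e→40 24:f→24,8→14,v→41,b→42,e→43 25:f→25,8→25,v→44,b→25,e→26 26:f→19,8→26,v→43,b→26,e→45 27:f→19,8→27,v→46,b→27,e→26 28:f→37,8→28,v→28,b→47,e→19 29:f→29,8→29,v→48,b→29,e→19 30:f→39,8→47,v→31,b→30,e→17 31:f→49,8→32,v→31,b→31,e→17 32:f→19,8→32,v→32,b→32,e→19 33:f→50,8→22,v→33,b→33,e→51 34:f→52,8→9,v→51,b→34,e→53 35:f→35,8→35,v→52,b→54,e→45 36:f→55,8→36,v→53,b→56,e→36 37:f→37,8→38,v→37,b→57,e→19 38:f→38,8→38,v→38,b→19,e→19 39:f→39,8→58,v→49,b→39,e→40 40:f→19,8→59,v→40,b→40,e→40 41:f→50,8→28,v→41,b→60,e→43 42:f→42,8→29,v→61,b→42,e→43 43:f→19,8→32,v→43,b→43,e→62 44:f→44,8→32,v→61,b→44,e→43 45:f→19,8→45,v→62,b→63,e→45 46:f→19,8→32,v→46,b→46,e→43 47:f→57,8→47,v→48,b→47,e→19 48:f→64,8→32,v→48,b→48,e→19 49:f→49,8→59,v→49,b→49,e→40 50:f→50,8→38,v→50,b→65,e→66 51:f→67,8→22,v→51,b→51,e→68 52:f→52,8→14,v→69,b→70,e→62 53:f→71,8→72,v→68,b→56,e→53 54:f→54,8→54,v→73,b→54,e→45 55:f→55,8→55,v→71,b→74,e→45 56:f→74,8→19,v→56,b→56,e→56 57:f→57,8→58,v→64,b→57,e→19 58:f→58,8→58,v→75,b→19,e→19 59:f→19,8→59,v→59,b→19,e→19 60:f→65,8→47,v→61,b→60,e→43 61:f→76,8→32,v→61,b→61,e→43 62:f→19,8→77,v→62,b→63,e→62 63:f→19,8→19,v→63,b→63,e→63 64:f→64,8→59,v→64,b→64,e→19 65:f→65,8→58,v→76,b→65,e→66 66:f→19,8→59,v→66,b→66,e→78 67:f→67,8→38,v→67,b→79,e→78 68:f→80,8→81,v→68,b→56,e→68 69:f→67,8→28,v→69,b→82,e→62 70:f→70,8→29,v→83,b→70,e→62 71:f→71,8→72,v→84,b→74,e→62 72:f→72,8→72,v→81,b→85,e→19 73:f→73,8→32,v→83,b→73,e→62 74:f→74,8→19,v→74,b→74,e→63 75:f→75,8→59,v→75,b→19,e→19 76:f→76,8→59,v→76,b→76,e→66 77:f→19,8→77,v→77,b→86,e→19 78:f→19,8→59,v→78,b→63,e→78 79:f→79,8→58,v→87,b→79,e→78 80:f→80,8→38,v→80,b→74,e→78 81:f→88,8→81,v→81,b→85,e→19 82:f→79,8→47,v→83,b→82,e→62 83:f→87,8→32,v→83,b→83,e→62 84:f→80,8→81,v→84,b→74,e→62 85:f→85,8→19,v→85,b→85,e→19 86:f→19,8→19,v→86,b→86,e→19 87:f→87,8→59,v→87,b→87,e→78 88:f→88,8→38,v→88,b→85,e→19 [Hopcroft].
'fef': |S_i|=[107, 86, 26, 2] end={s47,s53} — reject; 3/3 deletions ∈↓L.
'v8e': run [107, 86, 29, 1] end={s53} ∉↓L; 3/3 del acc.
'fbv8f': |S_i|=[107, 86, 61, 34, 7, 1] end={s53} ∉↓L; 5/5 deletions ∈↓L.
'vvf8b': run [107, 86, 66, 32, 7, 1] end={s53} — reject; 5/5 single-dels accept.
'88eeb8': run [107, 102, 85, 67, 26, 6, 1] end={s53} rej; 6/6 del acc.
5 obstructions.

Antichain: [fef, v8e, fbv8f, vvf8b, 88eeb8].


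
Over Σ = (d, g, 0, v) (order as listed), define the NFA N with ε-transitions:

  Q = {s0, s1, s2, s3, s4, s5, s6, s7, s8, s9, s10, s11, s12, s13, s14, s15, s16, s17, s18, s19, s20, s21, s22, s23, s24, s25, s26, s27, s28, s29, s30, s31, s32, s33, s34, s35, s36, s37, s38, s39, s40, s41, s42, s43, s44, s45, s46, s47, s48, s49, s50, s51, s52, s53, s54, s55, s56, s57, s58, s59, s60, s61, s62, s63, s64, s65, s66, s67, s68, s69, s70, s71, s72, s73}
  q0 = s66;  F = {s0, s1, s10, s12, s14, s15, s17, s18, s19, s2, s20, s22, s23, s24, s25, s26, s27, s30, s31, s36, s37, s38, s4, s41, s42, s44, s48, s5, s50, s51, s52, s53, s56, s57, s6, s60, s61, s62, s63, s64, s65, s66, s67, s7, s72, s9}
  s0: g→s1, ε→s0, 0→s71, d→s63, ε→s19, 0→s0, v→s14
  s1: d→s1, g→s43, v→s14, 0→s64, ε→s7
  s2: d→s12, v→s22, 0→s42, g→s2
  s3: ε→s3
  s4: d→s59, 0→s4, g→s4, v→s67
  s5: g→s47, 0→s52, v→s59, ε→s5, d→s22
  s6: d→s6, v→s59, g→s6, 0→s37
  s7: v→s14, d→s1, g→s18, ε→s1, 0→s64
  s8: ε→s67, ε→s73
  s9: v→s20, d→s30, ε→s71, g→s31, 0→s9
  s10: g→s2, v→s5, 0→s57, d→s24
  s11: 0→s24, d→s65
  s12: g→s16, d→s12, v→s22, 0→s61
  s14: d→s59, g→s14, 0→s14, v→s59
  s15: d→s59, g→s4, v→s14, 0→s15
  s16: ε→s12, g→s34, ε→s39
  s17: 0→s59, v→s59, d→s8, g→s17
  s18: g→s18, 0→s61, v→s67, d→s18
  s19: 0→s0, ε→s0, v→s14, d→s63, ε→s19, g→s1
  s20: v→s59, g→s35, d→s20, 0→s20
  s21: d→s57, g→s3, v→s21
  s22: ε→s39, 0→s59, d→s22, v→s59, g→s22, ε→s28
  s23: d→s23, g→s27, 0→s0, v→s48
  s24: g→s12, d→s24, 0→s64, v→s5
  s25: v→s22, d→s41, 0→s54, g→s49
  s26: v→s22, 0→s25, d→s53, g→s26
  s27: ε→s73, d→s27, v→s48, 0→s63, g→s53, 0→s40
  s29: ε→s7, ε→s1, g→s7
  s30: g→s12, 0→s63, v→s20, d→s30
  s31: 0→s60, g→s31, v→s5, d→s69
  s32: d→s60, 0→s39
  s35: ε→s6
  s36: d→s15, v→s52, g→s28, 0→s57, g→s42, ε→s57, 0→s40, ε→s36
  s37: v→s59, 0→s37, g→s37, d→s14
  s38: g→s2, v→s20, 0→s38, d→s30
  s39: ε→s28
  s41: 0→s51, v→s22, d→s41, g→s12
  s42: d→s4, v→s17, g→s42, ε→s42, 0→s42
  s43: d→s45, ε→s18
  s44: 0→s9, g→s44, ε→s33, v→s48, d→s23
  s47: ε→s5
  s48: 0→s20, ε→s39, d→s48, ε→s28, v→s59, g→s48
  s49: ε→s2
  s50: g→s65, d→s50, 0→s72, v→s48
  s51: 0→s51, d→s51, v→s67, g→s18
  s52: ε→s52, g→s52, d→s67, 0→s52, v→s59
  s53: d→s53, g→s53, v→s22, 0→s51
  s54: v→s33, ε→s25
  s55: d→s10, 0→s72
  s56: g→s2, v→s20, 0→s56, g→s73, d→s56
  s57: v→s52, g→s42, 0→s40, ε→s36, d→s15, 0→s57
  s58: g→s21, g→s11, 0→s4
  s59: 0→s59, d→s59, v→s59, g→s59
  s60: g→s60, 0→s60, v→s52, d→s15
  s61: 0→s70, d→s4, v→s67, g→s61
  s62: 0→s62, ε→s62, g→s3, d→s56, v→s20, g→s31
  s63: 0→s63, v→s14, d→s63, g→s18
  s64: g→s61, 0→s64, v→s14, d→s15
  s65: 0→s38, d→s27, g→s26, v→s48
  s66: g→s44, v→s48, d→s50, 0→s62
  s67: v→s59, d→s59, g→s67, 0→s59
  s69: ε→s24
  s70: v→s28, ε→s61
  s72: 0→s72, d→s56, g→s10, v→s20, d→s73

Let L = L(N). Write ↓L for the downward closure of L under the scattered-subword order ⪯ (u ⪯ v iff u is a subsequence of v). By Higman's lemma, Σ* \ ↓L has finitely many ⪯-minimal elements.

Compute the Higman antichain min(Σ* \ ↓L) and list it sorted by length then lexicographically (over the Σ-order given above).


|Q|=74, |F|=46, |δ|=248 (35 ε).
min D↑ (44 st, q0=0, F={12}): 0:d→1,g→2,0→3,v→4 1:d→1,g→5,0→6,v→4 2:d→7,g→2,0→8,v→4 3:d→9,g→10,0→3,v→11 4:d→4,g→4,0→11,v→12 5:d→13,g→14,0→15,v→4 6:d→9,g→16,0→6,v→11 7:d→7,g→13,0→17,v→4 8:d→18,g→10,0→8,v→11 9:d→9,g→19,0→9,v→11 10:d→20,g→10,0→21,v→22 11:d→11,g→23,0→11,v→12 12:d→12,g→12,0→12,v→12 13:d→13,g→24,0→25,v→4 14:d→24,g→14,0→26,v→27 15:d→18,g→19,0→15,v→11 16:d→20,g→19,0→28,v→22 17:d→25,g→29,0→17,v→30 18:d→18,g→31,0→25,v→11 19:d→31,g→19,0→32,v→27 20:d→20,g→31,0→33,v→22 21:d→34,g→21,0→21,v→35 22:d→27,g→22,0→35,v→12 23:d→23,g→23,0→36,v→12 24:d→24,g→24,0→37,v→27 25:d→25,g→38,0→25,v→30 26:d→39,g→19,0→26,v→27 27:d→27,g→27,0→12,v→12 28:d→34,g→32,0→28,v→35 29:d→29,g→38,0→33,v→30 30:d→12,g→30,0→30,v→12 31:d→31,g→31,0→40,v→27 32:d→41,g→32,0→32,v→42 33:d→34,g→40,0→33,v→30 34:d→12,g→41,0→34,v→30 35:d→43,g→35,0→35,v→12 36:d→30,g→36,0→36,v→12 37:d→37,g→38,0→37,v→43 38:d→38,g→38,0→40,v→43 39:d→39,g→31,0→37,v→27 40:d→41,g→40,0→40,v→43 41:d→12,g→41,0→41,v→43 42:d→43,g→42,0→12,v→12 43:d→12,g→43,0→12,v→12 (ε-aug+det+¬).
'vv': run [65, 18, 1] end={s59} — reject; 2/2 deletions ∈↓L.
'dggv0': run [65, 58, 50, 36, 9, 1] end={s59} — reject; 5/5 deletions ∈↓L.
'gd0vd': run [65, 60, 42, 25, 4, 1] end={s59} ∉↓L; 5/5 single-dels accept.
'0dgv0': run [65, 56, 38, 26, 8, 1] end={s59} — reject; 5/5 del acc.
'0g0dd': N↓-sim [65, 56, 40, 19, 7, 1] end={s59} — reject; 5/5 deletions ∈↓L.
'0gvd0': N↓-sim [65, 56, 40, 12, 7, 1] end={s59} rej; 5/5 del acc.
6 minimals (antichain).

A = [vv, dggv0, gd0vd, 0dgv0, 0g0dd, 0gvd0].


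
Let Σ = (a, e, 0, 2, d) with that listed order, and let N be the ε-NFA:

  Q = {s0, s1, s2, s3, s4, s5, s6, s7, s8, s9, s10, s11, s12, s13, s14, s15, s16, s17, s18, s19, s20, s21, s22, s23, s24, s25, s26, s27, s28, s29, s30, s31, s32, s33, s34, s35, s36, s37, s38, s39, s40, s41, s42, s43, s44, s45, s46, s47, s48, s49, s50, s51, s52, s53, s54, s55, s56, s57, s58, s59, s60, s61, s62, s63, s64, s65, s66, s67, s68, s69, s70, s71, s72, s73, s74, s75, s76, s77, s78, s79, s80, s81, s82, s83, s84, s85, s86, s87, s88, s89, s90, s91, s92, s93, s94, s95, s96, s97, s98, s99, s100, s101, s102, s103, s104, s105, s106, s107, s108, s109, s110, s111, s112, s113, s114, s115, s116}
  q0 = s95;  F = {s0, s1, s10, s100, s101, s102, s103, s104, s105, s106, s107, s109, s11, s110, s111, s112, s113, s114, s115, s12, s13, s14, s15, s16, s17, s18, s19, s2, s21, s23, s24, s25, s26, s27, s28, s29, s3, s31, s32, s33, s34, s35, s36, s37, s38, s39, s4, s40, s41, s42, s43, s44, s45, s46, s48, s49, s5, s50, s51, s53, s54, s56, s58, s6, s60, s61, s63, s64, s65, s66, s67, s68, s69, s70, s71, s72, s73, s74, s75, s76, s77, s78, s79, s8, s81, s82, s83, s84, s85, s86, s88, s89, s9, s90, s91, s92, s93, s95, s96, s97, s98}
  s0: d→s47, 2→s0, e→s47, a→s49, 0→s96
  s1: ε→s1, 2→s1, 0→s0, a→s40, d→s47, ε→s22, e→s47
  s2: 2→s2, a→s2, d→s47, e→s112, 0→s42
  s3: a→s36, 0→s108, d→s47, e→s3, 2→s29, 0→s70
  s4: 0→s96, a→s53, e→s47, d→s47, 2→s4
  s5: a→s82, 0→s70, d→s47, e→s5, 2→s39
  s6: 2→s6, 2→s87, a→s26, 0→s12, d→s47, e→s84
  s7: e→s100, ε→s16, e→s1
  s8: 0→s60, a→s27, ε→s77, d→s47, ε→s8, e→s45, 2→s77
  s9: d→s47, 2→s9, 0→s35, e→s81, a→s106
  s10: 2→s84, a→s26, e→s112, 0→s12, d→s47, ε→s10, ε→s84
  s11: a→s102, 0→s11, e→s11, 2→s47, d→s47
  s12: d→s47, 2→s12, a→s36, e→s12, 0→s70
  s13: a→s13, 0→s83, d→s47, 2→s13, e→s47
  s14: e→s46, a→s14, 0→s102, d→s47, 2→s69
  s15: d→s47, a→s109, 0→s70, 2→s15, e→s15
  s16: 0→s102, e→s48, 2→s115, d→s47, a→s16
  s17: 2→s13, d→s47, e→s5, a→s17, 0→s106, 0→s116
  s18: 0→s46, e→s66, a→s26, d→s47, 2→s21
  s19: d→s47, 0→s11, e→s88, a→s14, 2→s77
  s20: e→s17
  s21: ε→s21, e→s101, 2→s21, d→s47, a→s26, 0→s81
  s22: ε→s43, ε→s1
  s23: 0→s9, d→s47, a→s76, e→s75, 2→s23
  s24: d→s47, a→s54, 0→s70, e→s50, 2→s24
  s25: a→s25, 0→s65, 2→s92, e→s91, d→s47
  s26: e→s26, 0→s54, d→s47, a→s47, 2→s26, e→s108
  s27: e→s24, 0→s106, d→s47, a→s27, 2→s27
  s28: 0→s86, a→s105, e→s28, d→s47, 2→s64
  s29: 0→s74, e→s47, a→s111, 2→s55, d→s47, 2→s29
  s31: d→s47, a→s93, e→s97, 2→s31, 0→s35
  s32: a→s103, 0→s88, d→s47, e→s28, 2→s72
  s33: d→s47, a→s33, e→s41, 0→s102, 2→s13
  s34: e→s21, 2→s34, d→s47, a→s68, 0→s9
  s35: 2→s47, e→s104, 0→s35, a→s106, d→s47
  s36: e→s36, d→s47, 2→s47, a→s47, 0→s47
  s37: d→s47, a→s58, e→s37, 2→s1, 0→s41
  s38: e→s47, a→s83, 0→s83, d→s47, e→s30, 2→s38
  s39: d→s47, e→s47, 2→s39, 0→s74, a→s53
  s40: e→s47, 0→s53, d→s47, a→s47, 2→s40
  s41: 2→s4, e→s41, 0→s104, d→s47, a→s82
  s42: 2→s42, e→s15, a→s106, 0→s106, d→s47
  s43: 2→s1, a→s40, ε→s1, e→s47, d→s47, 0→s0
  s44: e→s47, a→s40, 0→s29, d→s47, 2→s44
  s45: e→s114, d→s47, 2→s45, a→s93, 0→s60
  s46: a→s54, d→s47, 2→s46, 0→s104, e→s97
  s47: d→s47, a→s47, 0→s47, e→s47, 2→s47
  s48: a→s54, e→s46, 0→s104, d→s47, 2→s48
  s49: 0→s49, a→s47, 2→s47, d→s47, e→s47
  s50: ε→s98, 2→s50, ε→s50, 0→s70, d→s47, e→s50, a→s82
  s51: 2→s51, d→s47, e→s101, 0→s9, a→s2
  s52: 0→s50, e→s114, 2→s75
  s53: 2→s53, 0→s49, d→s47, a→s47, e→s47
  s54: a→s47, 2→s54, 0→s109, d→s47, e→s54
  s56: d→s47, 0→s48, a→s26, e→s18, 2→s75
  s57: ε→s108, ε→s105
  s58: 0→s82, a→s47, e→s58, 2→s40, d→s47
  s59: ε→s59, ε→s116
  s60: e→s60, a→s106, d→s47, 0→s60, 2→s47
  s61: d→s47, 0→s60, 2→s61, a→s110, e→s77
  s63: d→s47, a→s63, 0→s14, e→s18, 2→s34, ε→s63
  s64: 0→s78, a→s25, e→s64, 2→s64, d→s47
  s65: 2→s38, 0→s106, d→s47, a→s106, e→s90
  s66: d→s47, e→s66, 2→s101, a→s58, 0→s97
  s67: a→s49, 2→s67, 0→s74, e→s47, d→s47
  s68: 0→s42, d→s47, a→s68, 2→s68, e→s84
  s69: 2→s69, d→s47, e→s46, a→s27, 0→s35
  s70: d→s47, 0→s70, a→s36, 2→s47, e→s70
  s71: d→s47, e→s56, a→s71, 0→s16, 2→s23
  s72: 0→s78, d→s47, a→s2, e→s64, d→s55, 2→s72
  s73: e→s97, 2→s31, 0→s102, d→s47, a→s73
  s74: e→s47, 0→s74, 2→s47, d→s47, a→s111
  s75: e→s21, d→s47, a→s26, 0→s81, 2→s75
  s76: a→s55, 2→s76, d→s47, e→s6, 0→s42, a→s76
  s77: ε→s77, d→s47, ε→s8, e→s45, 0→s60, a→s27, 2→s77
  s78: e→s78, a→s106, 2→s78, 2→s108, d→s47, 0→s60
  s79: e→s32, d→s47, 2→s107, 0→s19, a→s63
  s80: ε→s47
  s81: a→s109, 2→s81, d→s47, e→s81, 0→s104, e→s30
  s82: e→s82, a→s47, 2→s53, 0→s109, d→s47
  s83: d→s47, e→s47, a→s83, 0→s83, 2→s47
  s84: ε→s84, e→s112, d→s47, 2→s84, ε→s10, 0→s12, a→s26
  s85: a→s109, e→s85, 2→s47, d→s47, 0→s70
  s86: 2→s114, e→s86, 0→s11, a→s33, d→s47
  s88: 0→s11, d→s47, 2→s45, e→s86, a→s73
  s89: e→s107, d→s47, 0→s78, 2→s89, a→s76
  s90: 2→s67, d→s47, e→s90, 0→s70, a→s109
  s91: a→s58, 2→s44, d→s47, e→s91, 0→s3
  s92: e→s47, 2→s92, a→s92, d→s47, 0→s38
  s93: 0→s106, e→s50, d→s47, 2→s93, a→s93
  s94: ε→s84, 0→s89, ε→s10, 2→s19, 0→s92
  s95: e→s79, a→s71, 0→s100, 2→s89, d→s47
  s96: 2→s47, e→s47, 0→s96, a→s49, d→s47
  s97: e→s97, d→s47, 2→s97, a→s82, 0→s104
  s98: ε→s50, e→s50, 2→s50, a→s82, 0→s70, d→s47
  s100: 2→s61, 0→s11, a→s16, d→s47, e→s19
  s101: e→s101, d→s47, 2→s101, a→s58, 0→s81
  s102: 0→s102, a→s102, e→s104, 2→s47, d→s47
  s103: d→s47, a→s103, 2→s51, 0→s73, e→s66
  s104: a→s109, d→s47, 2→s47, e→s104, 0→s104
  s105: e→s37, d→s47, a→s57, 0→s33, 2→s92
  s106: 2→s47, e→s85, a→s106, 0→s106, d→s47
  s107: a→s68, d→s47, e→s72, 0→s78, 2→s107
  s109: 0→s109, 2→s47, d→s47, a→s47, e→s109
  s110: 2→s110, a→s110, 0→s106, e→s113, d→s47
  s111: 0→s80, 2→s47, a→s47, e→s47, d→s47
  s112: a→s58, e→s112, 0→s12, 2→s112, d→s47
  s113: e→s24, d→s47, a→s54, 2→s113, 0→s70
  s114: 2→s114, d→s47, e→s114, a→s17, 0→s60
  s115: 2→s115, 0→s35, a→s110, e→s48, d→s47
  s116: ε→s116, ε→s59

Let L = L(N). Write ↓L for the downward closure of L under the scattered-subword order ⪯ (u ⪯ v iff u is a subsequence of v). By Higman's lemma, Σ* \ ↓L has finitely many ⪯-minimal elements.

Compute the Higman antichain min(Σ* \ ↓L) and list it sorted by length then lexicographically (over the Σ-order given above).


|Q|=117, |F|=101, |δ|=557 (28 ε).
min D↑ (98 st, q0=0, F={5}): 0:a→1,e→2,0→3,2→4,d→5 1:a→1,e→6,0→7,2→8,d→5 2:a→9,e→10,0→11,2→12,d→5 3:a→7,e→11,0→13,2→14,d→5 4:a→15,e→12,0→16,2→4,d→5 5:a→5,e→5,0→5,2→5,d→5 6:a→17,e→18,0→19,2→20,d→5 7:a→7,e→19,0→21,2→22,d→5 8:a→15,e→20,0→23,2→8,d→5 9:a→9,e→18,0→24,2→25,d→5 10:a→26,e→27,0→28,2→29,d→5 11:a→24,e→28,0→13,2→30,d→5 12:a→31,e→29,0→16,2→12,d→5 13:a→21,e→13,0→13,2→5,d→5 14:a→32,e→30,0→33,2→14,d→5 15:a→15,e→34,0→35,2→15,d→5 16:a→36,e→16,0→33,2→16,d→5 17:a→5,e→17,0→37,2→17,d→5 18:a→17,e→38,0→39,2→40,d→5 19:a→37,e→39,0→41,2→19,d→5 20:a→17,e→40,0→42,2→20,d→5 21:a→21,e→41,0→21,2→5,d→5 22:a→32,e→19,0→43,2→22,d→5 23:a→36,e→42,0→43,2→23,d→5 24:a→24,e→39,0→21,2→44,d→5 25:a→31,e→40,0→23,2→25,d→5 26:a→26,e→38,0→45,2→46,d→5 27:a→47,e→27,0→48,2→49,d→5 28:a→45,e→48,0→13,2→50,d→5 29:a→51,e→49,0→16,2→29,d→5 30:a→52,e→50,0→33,2→30,d→5 31:a→31,e→53,0→35,2→31,d→5 32:a→32,e→54,0→36,2→32,d→5 33:a→36,e→33,0→33,2→5,d→5 34:a→17,e→53,0→55,2→34,d→5 35:a→36,e→56,0→36,2→35,d→5 36:a→36,e→57,0→36,2→5,d→5 37:a→5,e→37,0→58,2→37,d→5 38:a→59,e→38,0→60,2→61,d→5 39:a→37,e→60,0→41,2→39,d→5 40:a→17,e→61,0→42,2→40,d→5 41:a→58,e→41,0→41,2→5,d→5 42:a→58,e→42,0→41,2→42,d→5 43:a→36,e→41,0→43,2→5,d→5 44:a→52,e→39,0→43,2→44,d→5 45:a→45,e→60,0→21,2→62,d→5 46:a→51,e→61,0→23,2→46,d→5 47:a→47,e→63,0→64,2→65,d→5 48:a→64,e→48,0→13,2→66,d→5 49:a→67,e→49,0→16,2→49,d→5 50:a→68,e→66,0→33,2→50,d→5 51:a→51,e→69,0→35,2→51,d→5 52:a→52,e→70,0→36,2→52,d→5 53:a→17,e→69,0→55,2→53,d→5 54:a→37,e→70,0→71,2→54,d→5 55:a→72,e→55,0→71,2→55,d→5 56:a→58,e→56,0→71,2→56,d→5 57:a→58,e→57,0→71,2→5,d→5 58:a→5,e→58,0→58,2→5,d→5 59:a→5,e→59,0→73,2→74,d→5 60:a→73,e→60,0→41,2→60,d→5 61:a→59,e→61,0→42,2→61,d→5 62:a→68,e→60,0→43,2→62,d→5 63:a→59,e→63,0→75,2→76,d→5 64:a→64,e→75,0→21,2→77,d→5 65:a→65,e→5,0→78,2→65,d→5 66:a→79,e→66,0→33,2→66,d→5 67:a→67,e→80,0→81,2→65,d→5 68:a→68,e→82,0→36,2→68,d→5 69:a→59,e→69,0→55,2→69,d→5 70:a→37,e→82,0→71,2→70,d→5 71:a→72,e→71,0→71,2→5,d→5 72:a→5,e→72,0→5,2→5,d→5 73:a→5,e→73,0→58,2→83,d→5 74:a→5,e→5,0→83,2→74,d→5 75:a→73,e→75,0→41,2→84,d→5 76:a→74,e→5,0→85,2→76,d→5 77:a→77,e→5,0→86,2→77,d→5 78:a→86,e→5,0→86,2→78,d→5 79:a→79,e→87,0→36,2→77,d→5 80:a→59,e→80,0→88,2→89,d→5 81:a→36,e→90,0→36,2→78,d→5 82:a→73,e→82,0→71,2→82,d→5 83:a→5,e→5,0→91,2→83,d→5 84:a→83,e→5,0→92,2→84,d→5 85:a→91,e→5,0→92,2→85,d→5 86:a→86,e→5,0→86,2→5,d→5 87:a→73,e→87,0→71,2→93,d→5 88:a→72,e→88,0→71,2→94,d→5 89:a→74,e→5,0→94,2→89,d→5 90:a→58,e→90,0→71,2→95,d→5 91:a→5,e→5,0→91,2→5,d→5 92:a→91,e→5,0→92,2→5,d→5 93:a→83,e→5,0→96,2→93,d→5 94:a→97,e→5,0→96,2→94,d→5 95:a→91,e→5,0→96,2→95,d→5 96:a→97,e→5,0→96,2→5,d→5 97:a→5,e→5,0→5,2→5,d→5 (ε-aug+det+¬).
'd': N↓-sim [111, 2] end={s47,s55} ∉↓L; 1/1 single-dels accept.
'002': run [111, 70, 20, 1] end={s47} ∉↓L; 3/3 single-dels accept.
'aeaa': run [111, 91, 56, 13, 1] end={s47} — reject; 4/4 del acc.
'20a2': run [111, 87, 36, 10, 1] end={s47} ∉↓L; 4/4 del acc.
'eeea2e': |S_i|=[111, 101, 84, 65, 47, 23, 2] end={s30,s47} ∉↓L; 6/6 single-dels accept.
'2ae0a0': |S_i|=[111, 87, 54, 37, 16, 4, 2] end={s47,s80} ∉↓L; 6/6 deletions ∈↓L.
6 obstructions.

min(Σ*\↓L) = [d, 002, aeaa, 20a2, eeea2e, 2ae0a0].
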